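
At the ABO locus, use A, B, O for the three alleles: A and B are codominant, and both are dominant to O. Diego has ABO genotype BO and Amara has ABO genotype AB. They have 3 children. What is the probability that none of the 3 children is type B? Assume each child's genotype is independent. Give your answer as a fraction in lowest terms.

ABO cross BO × AB → 1/4 A, 1/2 B, 1/4 AB.
So P(type B) = 1/2 per child.
P(not type B) = 1/2 for one child; (1/2)^3 = 1/8.

1/8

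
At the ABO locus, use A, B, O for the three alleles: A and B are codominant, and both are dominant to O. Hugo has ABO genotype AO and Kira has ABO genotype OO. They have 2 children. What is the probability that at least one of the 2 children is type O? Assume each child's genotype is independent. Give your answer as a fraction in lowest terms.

3/4

ABO cross AO × OO → 1/2 O, 1/2 A.
So P(type O) = 1/2 per child.
P(none) = (1/2)^2 = 1/4; P(at least one) = 1 − 1/4 = 3/4.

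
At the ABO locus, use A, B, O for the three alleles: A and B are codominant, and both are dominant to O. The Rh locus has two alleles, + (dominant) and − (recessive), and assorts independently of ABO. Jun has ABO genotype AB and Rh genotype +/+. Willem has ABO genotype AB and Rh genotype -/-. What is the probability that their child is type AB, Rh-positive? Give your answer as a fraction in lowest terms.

1/2

ABO cross AB × AB → offspring phenotypes: 1/4 A, 1/4 B, 1/2 AB.
Rh cross +/+ × -/- → 1 Rh+.
Independent loci: P(type AB, Rh-positive) = 1/2 × 1 = 1/2.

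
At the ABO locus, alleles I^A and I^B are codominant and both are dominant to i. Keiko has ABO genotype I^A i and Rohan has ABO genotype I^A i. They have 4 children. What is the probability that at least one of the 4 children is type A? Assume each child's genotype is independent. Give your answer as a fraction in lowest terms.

255/256

ABO cross I^A i × I^A i → 1/4 O, 3/4 A.
So P(type A) = 3/4 per child.
P(none) = (1/4)^4 = 1/256; P(at least one) = 1 − 1/256 = 255/256.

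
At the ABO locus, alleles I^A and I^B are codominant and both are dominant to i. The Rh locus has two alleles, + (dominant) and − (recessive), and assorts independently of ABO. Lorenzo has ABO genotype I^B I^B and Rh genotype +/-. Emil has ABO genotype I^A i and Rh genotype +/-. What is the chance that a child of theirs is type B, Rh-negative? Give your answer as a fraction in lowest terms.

ABO cross I^B I^B × I^A i → offspring phenotypes: 1/2 B, 1/2 AB.
Rh cross +/- × +/- → 3/4 Rh+, 1/4 Rh-.
Independent loci: P(type B, Rh-negative) = 1/2 × 1/4 = 1/8.

1/8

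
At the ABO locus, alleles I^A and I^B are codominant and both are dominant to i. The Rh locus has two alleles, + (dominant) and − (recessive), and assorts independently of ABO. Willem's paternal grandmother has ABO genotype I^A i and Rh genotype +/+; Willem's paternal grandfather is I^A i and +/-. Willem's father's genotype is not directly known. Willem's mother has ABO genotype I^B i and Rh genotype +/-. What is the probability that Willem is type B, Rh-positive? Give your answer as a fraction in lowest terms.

7/32

Willem's father's ABO genotype from I^A i × I^A i: 1/4 I^A I^A, 1/2 I^A i, 1/4 i i.
Crossing each possibility with the mother I^B i and summing P(type B): 1/4·0 + 1/2·1/4 + 1/4·1/2 = 1/4.
Similarly for Rh via the father's Rh distribution: P(Rh+) = 7/8.
Independent loci: 1/4 × 7/8 = 7/32.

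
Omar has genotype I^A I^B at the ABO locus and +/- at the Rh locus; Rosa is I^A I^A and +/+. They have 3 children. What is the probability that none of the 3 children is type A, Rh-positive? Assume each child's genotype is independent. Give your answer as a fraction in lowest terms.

1/8

ABO cross I^A I^B × I^A I^A → 1/2 A, 1/2 AB.
Rh cross +/- × +/+ → 1 Rh+; so P(type A, Rh-positive) = 1/2 × 1 = 1/2 per child.
P(not type A, Rh-positive) = 1/2 for one child; (1/2)^3 = 1/8.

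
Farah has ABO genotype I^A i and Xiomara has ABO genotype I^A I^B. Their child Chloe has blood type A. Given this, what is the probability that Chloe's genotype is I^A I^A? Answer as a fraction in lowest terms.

Cross I^A i × I^A I^B → 1/4 I^A I^A, 1/4 I^A I^B, 1/4 I^A i, 1/4 I^B i.
Type-A genotypes among offspring: I^A I^A (1/4), I^A i (1/4); total 1/2.
P(I^A I^A | type A) = (1/4) / (1/2) = 1/2.

1/2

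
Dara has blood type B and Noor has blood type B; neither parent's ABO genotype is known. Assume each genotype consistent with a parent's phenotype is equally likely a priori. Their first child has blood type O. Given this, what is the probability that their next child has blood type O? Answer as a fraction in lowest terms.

Possible genotypes: Dara ∈ {BB, BO}; Noor ∈ {BB, BO}.
Weight each parental genotype pair by prior × P(type-O child):
  BO × BO: posterior weight 1; P(next child type O) = 1/4.
Weighted sum = 1/4.

1/4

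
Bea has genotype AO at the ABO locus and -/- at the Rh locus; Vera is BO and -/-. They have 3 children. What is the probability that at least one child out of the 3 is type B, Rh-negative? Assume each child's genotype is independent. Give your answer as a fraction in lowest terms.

37/64

ABO cross AO × BO → 1/4 O, 1/4 A, 1/4 B, 1/4 AB.
Rh cross -/- × -/- → 1 Rh-; so P(type B, Rh-negative) = 1/4 × 1 = 1/4 per child.
P(none) = (3/4)^3 = 27/64; P(at least one) = 1 − 27/64 = 37/64.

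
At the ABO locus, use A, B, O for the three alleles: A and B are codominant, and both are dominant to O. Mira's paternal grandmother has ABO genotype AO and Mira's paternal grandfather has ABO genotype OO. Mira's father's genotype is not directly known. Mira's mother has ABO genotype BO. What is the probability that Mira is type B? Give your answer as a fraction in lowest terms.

Mira's father's ABO genotype from AO × OO: 1/2 AO, 1/2 OO.
Crossing each possibility with the mother BO and summing P(type B): 1/2·1/4 + 1/2·1/2 = 3/8.

3/8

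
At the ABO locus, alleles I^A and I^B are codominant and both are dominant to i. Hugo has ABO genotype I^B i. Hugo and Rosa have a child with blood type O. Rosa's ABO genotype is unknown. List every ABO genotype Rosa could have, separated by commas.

For each candidate genotype of Rosa, check whether crossing it with I^B i can produce every observed child phenotype.
  I^A I^A → possible child types {A, AB} ✗
  I^A I^B → possible child types {A, B, AB} ✗
  I^A i → possible child types {O, A, B, AB} ✓
  I^B I^B → possible child types {B} ✗
  I^B i → possible child types {O, B} ✓
  i i → possible child types {O, B} ✓

I^A i, I^B i, i i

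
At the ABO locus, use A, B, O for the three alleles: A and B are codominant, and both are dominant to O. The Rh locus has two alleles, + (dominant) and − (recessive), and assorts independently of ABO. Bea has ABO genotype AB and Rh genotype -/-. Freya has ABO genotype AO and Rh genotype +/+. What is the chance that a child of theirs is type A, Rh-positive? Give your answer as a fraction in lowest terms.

1/2

ABO cross AB × AO → offspring phenotypes: 1/2 A, 1/4 B, 1/4 AB.
Rh cross -/- × +/+ → 1 Rh+.
Independent loci: P(type A, Rh-positive) = 1/2 × 1 = 1/2.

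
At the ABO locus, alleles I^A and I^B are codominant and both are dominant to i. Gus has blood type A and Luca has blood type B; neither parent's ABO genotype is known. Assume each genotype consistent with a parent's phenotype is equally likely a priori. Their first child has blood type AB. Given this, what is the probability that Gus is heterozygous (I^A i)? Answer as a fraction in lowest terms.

Possible genotypes: Gus ∈ {I^A I^A, I^A i}; Luca ∈ {I^B I^B, I^B i}.
Weight each parental genotype pair by prior × P(type-AB child):
  I^A I^A × I^B I^B: posterior weight 4/9.
  I^A I^A × I^B i: posterior weight 2/9.
  I^A i × I^B I^B: posterior weight 2/9.
  I^A i × I^B i: posterior weight 1/9.
Sum the posterior weight over pairs where Gus is I^A i: 1/3.

1/3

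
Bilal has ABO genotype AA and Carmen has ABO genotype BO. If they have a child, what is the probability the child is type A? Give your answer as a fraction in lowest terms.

1/2

ABO cross AA × BO → offspring phenotypes: 1/2 A, 1/2 AB.
So P(type A) = 1/2.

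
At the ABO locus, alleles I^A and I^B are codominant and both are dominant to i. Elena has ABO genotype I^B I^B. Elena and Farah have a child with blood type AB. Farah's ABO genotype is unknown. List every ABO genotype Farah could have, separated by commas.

For each candidate genotype of Farah, check whether crossing it with I^B I^B can produce every observed child phenotype.
  I^A I^A → possible child types {AB} ✓
  I^A I^B → possible child types {B, AB} ✓
  I^A i → possible child types {B, AB} ✓
  I^B I^B → possible child types {B} ✗
  I^B i → possible child types {B} ✗
  i i → possible child types {B} ✗

I^A I^A, I^A I^B, I^A i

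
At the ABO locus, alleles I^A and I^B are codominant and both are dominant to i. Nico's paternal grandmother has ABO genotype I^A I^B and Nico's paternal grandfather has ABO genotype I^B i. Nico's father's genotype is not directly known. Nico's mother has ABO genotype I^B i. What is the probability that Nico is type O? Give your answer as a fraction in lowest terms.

Nico's father's ABO genotype from I^A I^B × I^B i: 1/4 I^A I^B, 1/4 I^A i, 1/4 I^B I^B, 1/4 I^B i.
Crossing each possibility with the mother I^B i and summing P(type O): 1/4·0 + 1/4·1/4 + 1/4·0 + 1/4·1/4 = 1/8.

1/8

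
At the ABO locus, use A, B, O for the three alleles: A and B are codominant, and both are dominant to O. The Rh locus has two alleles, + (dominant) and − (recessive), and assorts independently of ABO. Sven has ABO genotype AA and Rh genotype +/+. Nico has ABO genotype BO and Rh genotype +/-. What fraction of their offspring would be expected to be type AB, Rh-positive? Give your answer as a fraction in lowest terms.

1/2

ABO cross AA × BO → offspring phenotypes: 1/2 A, 1/2 AB.
Rh cross +/+ × +/- → 1 Rh+.
Independent loci: P(type AB, Rh-positive) = 1/2 × 1 = 1/2.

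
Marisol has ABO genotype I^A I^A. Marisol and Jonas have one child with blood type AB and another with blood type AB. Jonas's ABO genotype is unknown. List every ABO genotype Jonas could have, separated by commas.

For each candidate genotype of Jonas, check whether crossing it with I^A I^A can produce every observed child phenotype.
  I^A I^A → possible child types {A} ✗
  I^A I^B → possible child types {A, AB} ✓
  I^A i → possible child types {A} ✗
  I^B I^B → possible child types {AB} ✓
  I^B i → possible child types {A, AB} ✓
  i i → possible child types {A} ✗

I^A I^B, I^B I^B, I^B i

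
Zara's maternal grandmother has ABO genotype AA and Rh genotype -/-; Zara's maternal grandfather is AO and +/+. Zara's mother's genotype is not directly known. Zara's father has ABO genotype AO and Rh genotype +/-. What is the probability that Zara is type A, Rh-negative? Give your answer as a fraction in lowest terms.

7/32

Zara's mother's ABO genotype from AA × AO: 1/2 AA, 1/2 AO.
Crossing each possibility with the father AO and summing P(type A): 1/2·1 + 1/2·3/4 = 7/8.
Similarly for Rh via the mother's Rh distribution: P(Rh-) = 1/4.
Independent loci: 7/8 × 1/4 = 7/32.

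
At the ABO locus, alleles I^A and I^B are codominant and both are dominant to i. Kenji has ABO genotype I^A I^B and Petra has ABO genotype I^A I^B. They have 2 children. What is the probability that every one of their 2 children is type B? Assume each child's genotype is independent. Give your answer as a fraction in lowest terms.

ABO cross I^A I^B × I^A I^B → 1/4 A, 1/4 B, 1/2 AB.
So P(type B) = 1/4 per child.
All 2 independent: (1/4)^2 = 1/16.

1/16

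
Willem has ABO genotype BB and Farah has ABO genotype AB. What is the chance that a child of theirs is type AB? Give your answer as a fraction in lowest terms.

1/2

ABO cross BB × AB → offspring phenotypes: 1/2 B, 1/2 AB.
So P(type AB) = 1/2.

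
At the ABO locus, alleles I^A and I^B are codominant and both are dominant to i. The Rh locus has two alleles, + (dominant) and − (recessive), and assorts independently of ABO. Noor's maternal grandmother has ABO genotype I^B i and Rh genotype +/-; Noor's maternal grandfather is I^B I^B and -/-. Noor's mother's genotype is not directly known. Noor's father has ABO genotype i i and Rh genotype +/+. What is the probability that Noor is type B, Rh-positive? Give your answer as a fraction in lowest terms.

Noor's mother's ABO genotype from I^B i × I^B I^B: 1/2 I^B I^B, 1/2 I^B i.
Crossing each possibility with the father i i and summing P(type B): 1/2·1 + 1/2·1/2 = 3/4.
Similarly for Rh via the mother's Rh distribution: P(Rh+) = 1.
Independent loci: 3/4 × 1 = 3/4.

3/4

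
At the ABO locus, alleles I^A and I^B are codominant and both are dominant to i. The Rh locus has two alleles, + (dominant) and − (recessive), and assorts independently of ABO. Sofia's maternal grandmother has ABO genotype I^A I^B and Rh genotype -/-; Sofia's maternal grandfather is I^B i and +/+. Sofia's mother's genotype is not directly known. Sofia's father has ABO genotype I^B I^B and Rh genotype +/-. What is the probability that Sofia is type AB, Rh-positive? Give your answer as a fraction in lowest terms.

3/16

Sofia's mother's ABO genotype from I^A I^B × I^B i: 1/4 I^A I^B, 1/4 I^A i, 1/4 I^B I^B, 1/4 I^B i.
Crossing each possibility with the father I^B I^B and summing P(type AB): 1/4·1/2 + 1/4·1/2 + 1/4·0 + 1/4·0 = 1/4.
Similarly for Rh via the mother's Rh distribution: P(Rh+) = 3/4.
Independent loci: 1/4 × 3/4 = 3/16.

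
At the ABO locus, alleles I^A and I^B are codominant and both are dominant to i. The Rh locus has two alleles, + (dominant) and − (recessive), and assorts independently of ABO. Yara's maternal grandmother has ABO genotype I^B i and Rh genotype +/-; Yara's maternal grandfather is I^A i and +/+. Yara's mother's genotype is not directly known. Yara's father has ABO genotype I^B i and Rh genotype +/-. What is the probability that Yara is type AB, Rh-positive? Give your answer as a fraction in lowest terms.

Yara's mother's ABO genotype from I^B i × I^A i: 1/4 I^A I^B, 1/4 I^A i, 1/4 I^B i, 1/4 i i.
Crossing each possibility with the father I^B i and summing P(type AB): 1/4·1/4 + 1/4·1/4 + 1/4·0 + 1/4·0 = 1/8.
Similarly for Rh via the mother's Rh distribution: P(Rh+) = 7/8.
Independent loci: 1/8 × 7/8 = 7/64.

7/64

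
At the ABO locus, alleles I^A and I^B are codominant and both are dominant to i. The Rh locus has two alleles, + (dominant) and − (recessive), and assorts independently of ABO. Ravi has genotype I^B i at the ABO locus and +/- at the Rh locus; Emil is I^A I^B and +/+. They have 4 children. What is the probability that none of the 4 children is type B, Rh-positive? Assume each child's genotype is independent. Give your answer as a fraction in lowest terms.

ABO cross I^B i × I^A I^B → 1/4 A, 1/2 B, 1/4 AB.
Rh cross +/- × +/+ → 1 Rh+; so P(type B, Rh-positive) = 1/2 × 1 = 1/2 per child.
P(not type B, Rh-positive) = 1/2 for one child; (1/2)^4 = 1/16.

1/16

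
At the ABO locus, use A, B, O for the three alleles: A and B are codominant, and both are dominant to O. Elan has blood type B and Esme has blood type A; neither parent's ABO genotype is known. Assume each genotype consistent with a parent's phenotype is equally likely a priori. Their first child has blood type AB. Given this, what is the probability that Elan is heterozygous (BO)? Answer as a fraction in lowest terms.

1/3

Possible genotypes: Elan ∈ {BB, BO}; Esme ∈ {AA, AO}.
Weight each parental genotype pair by prior × P(type-AB child):
  BB × AA: posterior weight 4/9.
  BB × AO: posterior weight 2/9.
  BO × AA: posterior weight 2/9.
  BO × AO: posterior weight 1/9.
Sum the posterior weight over pairs where Elan is BO: 1/3.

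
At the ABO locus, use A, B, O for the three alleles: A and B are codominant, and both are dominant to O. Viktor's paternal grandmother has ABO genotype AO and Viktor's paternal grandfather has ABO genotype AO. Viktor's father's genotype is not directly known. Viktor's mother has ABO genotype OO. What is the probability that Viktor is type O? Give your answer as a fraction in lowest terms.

Viktor's father's ABO genotype from AO × AO: 1/4 AA, 1/2 AO, 1/4 OO.
Crossing each possibility with the mother OO and summing P(type O): 1/4·0 + 1/2·1/2 + 1/4·1 = 1/2.

1/2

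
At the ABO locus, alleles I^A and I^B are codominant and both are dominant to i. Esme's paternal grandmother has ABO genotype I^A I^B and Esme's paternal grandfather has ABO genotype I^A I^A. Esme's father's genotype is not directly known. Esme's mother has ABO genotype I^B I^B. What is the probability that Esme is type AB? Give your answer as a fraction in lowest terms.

Esme's father's ABO genotype from I^A I^B × I^A I^A: 1/2 I^A I^A, 1/2 I^A I^B.
Crossing each possibility with the mother I^B I^B and summing P(type AB): 1/2·1 + 1/2·1/2 = 3/4.

3/4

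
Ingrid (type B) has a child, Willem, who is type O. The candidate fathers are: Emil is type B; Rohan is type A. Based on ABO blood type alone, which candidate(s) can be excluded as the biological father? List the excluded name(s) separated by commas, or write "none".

A candidate is excluded only if no genotype consistent with his phenotype could produce a type O child with a type B mother.
Every candidate has at least one consistent genotype combination, so none can be excluded.

none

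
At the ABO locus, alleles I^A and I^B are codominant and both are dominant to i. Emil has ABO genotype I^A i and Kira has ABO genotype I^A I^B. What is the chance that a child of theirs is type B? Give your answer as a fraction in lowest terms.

ABO cross I^A i × I^A I^B → offspring phenotypes: 1/2 A, 1/4 B, 1/4 AB.
So P(type B) = 1/4.

1/4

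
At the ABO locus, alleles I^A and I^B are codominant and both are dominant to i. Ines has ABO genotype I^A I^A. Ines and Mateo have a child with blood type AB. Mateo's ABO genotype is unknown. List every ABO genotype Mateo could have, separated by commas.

For each candidate genotype of Mateo, check whether crossing it with I^A I^A can produce every observed child phenotype.
  I^A I^A → possible child types {A} ✗
  I^A I^B → possible child types {A, AB} ✓
  I^A i → possible child types {A} ✗
  I^B I^B → possible child types {AB} ✓
  I^B i → possible child types {A, AB} ✓
  i i → possible child types {A} ✗

I^A I^B, I^B I^B, I^B i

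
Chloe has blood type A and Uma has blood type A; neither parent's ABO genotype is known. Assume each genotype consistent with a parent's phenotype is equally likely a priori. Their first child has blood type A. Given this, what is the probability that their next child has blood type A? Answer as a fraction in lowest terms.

19/20

Possible genotypes: Chloe ∈ {AA, AO}; Uma ∈ {AA, AO}.
Weight each parental genotype pair by prior × P(type-A child):
  AA × AA: posterior weight 4/15; P(next child type A) = 1.
  AA × AO: posterior weight 4/15; P(next child type A) = 1.
  AO × AA: posterior weight 4/15; P(next child type A) = 1.
  AO × AO: posterior weight 1/5; P(next child type A) = 3/4.
Weighted sum = 19/20.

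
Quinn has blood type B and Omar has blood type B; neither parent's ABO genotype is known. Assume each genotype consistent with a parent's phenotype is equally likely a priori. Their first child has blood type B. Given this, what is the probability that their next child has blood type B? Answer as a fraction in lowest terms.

19/20

Possible genotypes: Quinn ∈ {BB, BO}; Omar ∈ {BB, BO}.
Weight each parental genotype pair by prior × P(type-B child):
  BB × BB: posterior weight 4/15; P(next child type B) = 1.
  BB × BO: posterior weight 4/15; P(next child type B) = 1.
  BO × BB: posterior weight 4/15; P(next child type B) = 1.
  BO × BO: posterior weight 1/5; P(next child type B) = 3/4.
Weighted sum = 19/20.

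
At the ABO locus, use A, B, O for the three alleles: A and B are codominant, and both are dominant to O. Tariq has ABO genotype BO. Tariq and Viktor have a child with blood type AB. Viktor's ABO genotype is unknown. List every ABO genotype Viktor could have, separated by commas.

AA, AB, AO

For each candidate genotype of Viktor, check whether crossing it with BO can produce every observed child phenotype.
  AA → possible child types {A, AB} ✓
  AB → possible child types {A, B, AB} ✓
  AO → possible child types {O, A, B, AB} ✓
  BB → possible child types {B} ✗
  BO → possible child types {O, B} ✗
  OO → possible child types {O, B} ✗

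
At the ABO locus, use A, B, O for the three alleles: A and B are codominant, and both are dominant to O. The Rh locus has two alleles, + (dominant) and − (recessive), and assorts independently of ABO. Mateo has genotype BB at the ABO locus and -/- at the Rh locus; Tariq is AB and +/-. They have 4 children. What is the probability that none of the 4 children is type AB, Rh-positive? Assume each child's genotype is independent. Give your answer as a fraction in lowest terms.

81/256

ABO cross BB × AB → 1/2 B, 1/2 AB.
Rh cross -/- × +/- → 1/2 Rh+, 1/2 Rh-; so P(type AB, Rh-positive) = 1/2 × 1/2 = 1/4 per child.
P(not type AB, Rh-positive) = 3/4 for one child; (3/4)^4 = 81/256.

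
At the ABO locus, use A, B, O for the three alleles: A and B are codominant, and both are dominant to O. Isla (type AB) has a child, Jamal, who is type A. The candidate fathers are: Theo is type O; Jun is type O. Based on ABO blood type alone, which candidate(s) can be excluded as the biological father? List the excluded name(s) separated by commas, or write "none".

none

A candidate is excluded only if no genotype consistent with his phenotype could produce a type A child with a type AB mother.
Every candidate has at least one consistent genotype combination, so none can be excluded.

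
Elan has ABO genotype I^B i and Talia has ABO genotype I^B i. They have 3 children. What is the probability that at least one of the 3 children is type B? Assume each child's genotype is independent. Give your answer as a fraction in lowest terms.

63/64

ABO cross I^B i × I^B i → 1/4 O, 3/4 B.
So P(type B) = 3/4 per child.
P(none) = (1/4)^3 = 1/64; P(at least one) = 1 − 1/64 = 63/64.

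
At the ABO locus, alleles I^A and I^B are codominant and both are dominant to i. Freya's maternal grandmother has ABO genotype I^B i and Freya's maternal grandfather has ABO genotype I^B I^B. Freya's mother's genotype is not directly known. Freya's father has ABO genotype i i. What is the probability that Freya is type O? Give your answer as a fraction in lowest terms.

1/4

Freya's mother's ABO genotype from I^B i × I^B I^B: 1/2 I^B I^B, 1/2 I^B i.
Crossing each possibility with the father i i and summing P(type O): 1/2·0 + 1/2·1/2 = 1/4.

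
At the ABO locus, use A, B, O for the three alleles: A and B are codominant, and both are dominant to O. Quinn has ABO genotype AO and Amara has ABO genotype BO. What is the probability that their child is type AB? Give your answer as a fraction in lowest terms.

ABO cross AO × BO → offspring phenotypes: 1/4 O, 1/4 A, 1/4 B, 1/4 AB.
So P(type AB) = 1/4.

1/4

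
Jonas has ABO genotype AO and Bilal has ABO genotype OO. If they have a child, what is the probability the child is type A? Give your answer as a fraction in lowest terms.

ABO cross AO × OO → offspring phenotypes: 1/2 O, 1/2 A.
So P(type A) = 1/2.

1/2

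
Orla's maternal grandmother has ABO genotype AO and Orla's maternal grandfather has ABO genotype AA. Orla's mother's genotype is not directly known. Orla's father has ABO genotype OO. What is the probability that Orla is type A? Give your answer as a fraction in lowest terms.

3/4

Orla's mother's ABO genotype from AO × AA: 1/2 AA, 1/2 AO.
Crossing each possibility with the father OO and summing P(type A): 1/2·1 + 1/2·1/2 = 3/4.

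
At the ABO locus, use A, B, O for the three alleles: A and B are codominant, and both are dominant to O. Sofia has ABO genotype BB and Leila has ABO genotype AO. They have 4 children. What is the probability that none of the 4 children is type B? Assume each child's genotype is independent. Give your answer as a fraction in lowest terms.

ABO cross BB × AO → 1/2 B, 1/2 AB.
So P(type B) = 1/2 per child.
P(not type B) = 1/2 for one child; (1/2)^4 = 1/16.

1/16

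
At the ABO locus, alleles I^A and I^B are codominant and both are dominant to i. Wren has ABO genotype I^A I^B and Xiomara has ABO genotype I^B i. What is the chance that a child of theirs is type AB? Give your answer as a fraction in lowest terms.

1/4

ABO cross I^A I^B × I^B i → offspring phenotypes: 1/4 A, 1/2 B, 1/4 AB.
So P(type AB) = 1/4.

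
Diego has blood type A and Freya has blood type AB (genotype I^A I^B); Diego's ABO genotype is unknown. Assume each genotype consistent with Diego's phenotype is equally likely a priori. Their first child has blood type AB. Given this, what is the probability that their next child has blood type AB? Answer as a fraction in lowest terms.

5/12

Possible genotypes: Diego ∈ {I^A I^A, I^A i}; Freya ∈ {I^A I^B}.
Weight each parental genotype pair by prior × P(type-AB child):
  I^A I^A × I^A I^B: posterior weight 2/3; P(next child type AB) = 1/2.
  I^A i × I^A I^B: posterior weight 1/3; P(next child type AB) = 1/4.
Weighted sum = 5/12.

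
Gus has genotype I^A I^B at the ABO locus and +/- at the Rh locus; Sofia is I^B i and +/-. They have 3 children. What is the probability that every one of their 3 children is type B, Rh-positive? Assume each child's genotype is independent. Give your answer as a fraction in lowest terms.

ABO cross I^A I^B × I^B i → 1/4 A, 1/2 B, 1/4 AB.
Rh cross +/- × +/- → 3/4 Rh+, 1/4 Rh-; so P(type B, Rh-positive) = 1/2 × 3/4 = 3/8 per child.
All 3 independent: (3/8)^3 = 27/512.

27/512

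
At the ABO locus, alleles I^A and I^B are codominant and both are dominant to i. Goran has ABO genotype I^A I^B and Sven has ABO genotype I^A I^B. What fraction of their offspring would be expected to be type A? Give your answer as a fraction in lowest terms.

1/4

ABO cross I^A I^B × I^A I^B → offspring phenotypes: 1/4 A, 1/4 B, 1/2 AB.
So P(type A) = 1/4.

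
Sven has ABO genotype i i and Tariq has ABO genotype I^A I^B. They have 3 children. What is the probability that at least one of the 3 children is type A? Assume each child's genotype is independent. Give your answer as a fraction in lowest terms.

ABO cross i i × I^A I^B → 1/2 A, 1/2 B.
So P(type A) = 1/2 per child.
P(none) = (1/2)^3 = 1/8; P(at least one) = 1 − 1/8 = 7/8.

7/8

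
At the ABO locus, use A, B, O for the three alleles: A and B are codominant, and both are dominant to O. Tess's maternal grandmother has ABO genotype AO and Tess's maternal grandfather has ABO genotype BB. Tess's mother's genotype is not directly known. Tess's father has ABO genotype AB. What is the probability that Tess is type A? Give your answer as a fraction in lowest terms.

Tess's mother's ABO genotype from AO × BB: 1/2 AB, 1/2 BO.
Crossing each possibility with the father AB and summing P(type A): 1/2·1/4 + 1/2·1/4 = 1/4.

1/4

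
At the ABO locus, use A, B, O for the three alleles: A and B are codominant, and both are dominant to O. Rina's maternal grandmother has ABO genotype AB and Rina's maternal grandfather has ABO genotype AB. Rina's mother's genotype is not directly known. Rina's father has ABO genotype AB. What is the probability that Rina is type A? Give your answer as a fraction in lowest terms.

1/4

Rina's mother's ABO genotype from AB × AB: 1/4 AA, 1/2 AB, 1/4 BB.
Crossing each possibility with the father AB and summing P(type A): 1/4·1/2 + 1/2·1/4 + 1/4·0 = 1/4.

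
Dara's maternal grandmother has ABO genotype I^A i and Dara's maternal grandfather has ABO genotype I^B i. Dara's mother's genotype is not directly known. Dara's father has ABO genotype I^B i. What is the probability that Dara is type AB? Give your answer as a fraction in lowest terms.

Dara's mother's ABO genotype from I^A i × I^B i: 1/4 I^A I^B, 1/4 I^A i, 1/4 I^B i, 1/4 i i.
Crossing each possibility with the father I^B i and summing P(type AB): 1/4·1/4 + 1/4·1/4 + 1/4·0 + 1/4·0 = 1/8.

1/8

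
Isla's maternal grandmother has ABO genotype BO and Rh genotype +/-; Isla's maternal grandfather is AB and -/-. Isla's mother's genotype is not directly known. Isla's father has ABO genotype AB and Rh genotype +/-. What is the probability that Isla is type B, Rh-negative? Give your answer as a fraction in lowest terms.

9/64

Isla's mother's ABO genotype from BO × AB: 1/4 AB, 1/4 AO, 1/4 BB, 1/4 BO.
Crossing each possibility with the father AB and summing P(type B): 1/4·1/4 + 1/4·1/4 + 1/4·1/2 + 1/4·1/2 = 3/8.
Similarly for Rh via the mother's Rh distribution: P(Rh-) = 3/8.
Independent loci: 3/8 × 3/8 = 9/64.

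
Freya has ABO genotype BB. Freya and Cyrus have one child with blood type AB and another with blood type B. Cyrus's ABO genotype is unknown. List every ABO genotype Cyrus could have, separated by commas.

AB, AO

For each candidate genotype of Cyrus, check whether crossing it with BB can produce every observed child phenotype.
  AA → possible child types {AB} ✗
  AB → possible child types {B, AB} ✓
  AO → possible child types {B, AB} ✓
  BB → possible child types {B} ✗
  BO → possible child types {B} ✗
  OO → possible child types {B} ✗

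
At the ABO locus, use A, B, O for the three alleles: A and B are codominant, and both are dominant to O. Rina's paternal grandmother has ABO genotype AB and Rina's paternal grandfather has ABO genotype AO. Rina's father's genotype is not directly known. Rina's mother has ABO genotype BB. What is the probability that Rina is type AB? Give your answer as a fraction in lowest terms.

1/2

Rina's father's ABO genotype from AB × AO: 1/4 AA, 1/4 AB, 1/4 AO, 1/4 BO.
Crossing each possibility with the mother BB and summing P(type AB): 1/4·1 + 1/4·1/2 + 1/4·1/2 + 1/4·0 = 1/2.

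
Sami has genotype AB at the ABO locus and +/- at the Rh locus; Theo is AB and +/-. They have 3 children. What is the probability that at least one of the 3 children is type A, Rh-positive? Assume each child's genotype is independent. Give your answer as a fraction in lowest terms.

ABO cross AB × AB → 1/4 A, 1/4 B, 1/2 AB.
Rh cross +/- × +/- → 3/4 Rh+, 1/4 Rh-; so P(type A, Rh-positive) = 1/4 × 3/4 = 3/16 per child.
P(none) = (13/16)^3 = 2197/4096; P(at least one) = 1 − 2197/4096 = 1899/4096.

1899/4096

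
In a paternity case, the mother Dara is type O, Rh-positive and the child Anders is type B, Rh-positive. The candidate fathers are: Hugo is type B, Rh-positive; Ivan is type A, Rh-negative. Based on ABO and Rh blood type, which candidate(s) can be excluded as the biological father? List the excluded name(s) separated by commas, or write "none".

Ivan

A candidate is excluded only if no genotype consistent with his phenotype could produce a type B, Rh-positive child with a type O, Rh-positive mother.
Ivan (type A, Rh-): no genotype consistent with that phenotype can produce a type-B Rh+ child with a type-O mother.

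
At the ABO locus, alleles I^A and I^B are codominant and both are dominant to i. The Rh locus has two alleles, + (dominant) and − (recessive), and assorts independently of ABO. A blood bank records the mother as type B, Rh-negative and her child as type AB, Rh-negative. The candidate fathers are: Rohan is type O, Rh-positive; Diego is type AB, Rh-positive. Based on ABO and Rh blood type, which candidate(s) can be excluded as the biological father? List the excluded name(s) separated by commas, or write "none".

Rohan

A candidate is excluded only if no genotype consistent with his phenotype could produce a type AB, Rh-negative child with a type B, Rh-negative mother.
Rohan (type O, Rh+): no genotype consistent with that phenotype can produce a type-AB Rh- child with a type-B mother.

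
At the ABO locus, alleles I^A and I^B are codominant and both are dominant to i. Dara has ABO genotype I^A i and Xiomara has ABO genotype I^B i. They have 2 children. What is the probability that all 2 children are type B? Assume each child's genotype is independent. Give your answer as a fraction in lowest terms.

ABO cross I^A i × I^B i → 1/4 O, 1/4 A, 1/4 B, 1/4 AB.
So P(type B) = 1/4 per child.
All 2 independent: (1/4)^2 = 1/16.

1/16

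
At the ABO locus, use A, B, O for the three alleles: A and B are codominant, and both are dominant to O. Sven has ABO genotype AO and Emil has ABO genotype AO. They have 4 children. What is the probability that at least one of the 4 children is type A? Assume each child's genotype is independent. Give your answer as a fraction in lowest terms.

ABO cross AO × AO → 1/4 O, 3/4 A.
So P(type A) = 3/4 per child.
P(none) = (1/4)^4 = 1/256; P(at least one) = 1 − 1/256 = 255/256.

255/256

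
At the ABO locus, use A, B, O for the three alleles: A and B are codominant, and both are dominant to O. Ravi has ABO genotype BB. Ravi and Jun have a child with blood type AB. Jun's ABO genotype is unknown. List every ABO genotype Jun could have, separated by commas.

AA, AB, AO

For each candidate genotype of Jun, check whether crossing it with BB can produce every observed child phenotype.
  AA → possible child types {AB} ✓
  AB → possible child types {B, AB} ✓
  AO → possible child types {B, AB} ✓
  BB → possible child types {B} ✗
  BO → possible child types {B} ✗
  OO → possible child types {B} ✗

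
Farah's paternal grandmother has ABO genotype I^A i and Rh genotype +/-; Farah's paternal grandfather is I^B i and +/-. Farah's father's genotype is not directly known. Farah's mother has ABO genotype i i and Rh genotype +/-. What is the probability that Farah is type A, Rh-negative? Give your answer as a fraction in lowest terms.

Farah's father's ABO genotype from I^A i × I^B i: 1/4 I^A I^B, 1/4 I^A i, 1/4 I^B i, 1/4 i i.
Crossing each possibility with the mother i i and summing P(type A): 1/4·1/2 + 1/4·1/2 + 1/4·0 + 1/4·0 = 1/4.
Similarly for Rh via the father's Rh distribution: P(Rh-) = 1/4.
Independent loci: 1/4 × 1/4 = 1/16.

1/16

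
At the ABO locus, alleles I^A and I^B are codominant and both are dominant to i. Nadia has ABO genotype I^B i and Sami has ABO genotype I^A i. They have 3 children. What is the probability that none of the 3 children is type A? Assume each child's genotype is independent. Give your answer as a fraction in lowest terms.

27/64

ABO cross I^B i × I^A i → 1/4 O, 1/4 A, 1/4 B, 1/4 AB.
So P(type A) = 1/4 per child.
P(not type A) = 3/4 for one child; (3/4)^3 = 27/64.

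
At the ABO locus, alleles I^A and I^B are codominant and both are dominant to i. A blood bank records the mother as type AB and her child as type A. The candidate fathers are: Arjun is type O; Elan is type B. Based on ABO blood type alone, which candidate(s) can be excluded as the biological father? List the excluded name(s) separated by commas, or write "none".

none

A candidate is excluded only if no genotype consistent with his phenotype could produce a type A child with a type AB mother.
Every candidate has at least one consistent genotype combination, so none can be excluded.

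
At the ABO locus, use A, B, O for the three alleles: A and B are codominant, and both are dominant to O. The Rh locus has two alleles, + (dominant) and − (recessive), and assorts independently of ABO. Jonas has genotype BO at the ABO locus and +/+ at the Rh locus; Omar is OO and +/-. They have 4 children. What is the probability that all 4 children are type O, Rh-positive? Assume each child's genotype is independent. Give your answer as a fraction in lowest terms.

1/16

ABO cross BO × OO → 1/2 O, 1/2 B.
Rh cross +/+ × +/- → 1 Rh+; so P(type O, Rh-positive) = 1/2 × 1 = 1/2 per child.
All 4 independent: (1/2)^4 = 1/16.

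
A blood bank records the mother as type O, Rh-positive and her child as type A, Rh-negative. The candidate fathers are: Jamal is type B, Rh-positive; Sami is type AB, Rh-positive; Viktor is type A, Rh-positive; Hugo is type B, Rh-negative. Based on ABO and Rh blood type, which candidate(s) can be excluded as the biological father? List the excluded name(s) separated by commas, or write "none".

A candidate is excluded only if no genotype consistent with his phenotype could produce a type A, Rh-negative child with a type O, Rh-positive mother.
Jamal (type B, Rh+): no genotype consistent with that phenotype can produce a type-A Rh- child with a type-O mother.
Hugo (type B, Rh-): no genotype consistent with that phenotype can produce a type-A Rh- child with a type-O mother.

Jamal, Hugo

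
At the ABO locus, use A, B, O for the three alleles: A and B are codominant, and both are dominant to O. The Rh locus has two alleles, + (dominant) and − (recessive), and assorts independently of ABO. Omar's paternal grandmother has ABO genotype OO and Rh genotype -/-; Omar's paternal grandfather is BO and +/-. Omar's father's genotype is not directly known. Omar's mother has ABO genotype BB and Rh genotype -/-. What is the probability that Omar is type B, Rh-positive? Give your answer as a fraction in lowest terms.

1/4

Omar's father's ABO genotype from OO × BO: 1/2 BO, 1/2 OO.
Crossing each possibility with the mother BB and summing P(type B): 1/2·1 + 1/2·1 = 1.
Similarly for Rh via the father's Rh distribution: P(Rh+) = 1/4.
Independent loci: 1 × 1/4 = 1/4.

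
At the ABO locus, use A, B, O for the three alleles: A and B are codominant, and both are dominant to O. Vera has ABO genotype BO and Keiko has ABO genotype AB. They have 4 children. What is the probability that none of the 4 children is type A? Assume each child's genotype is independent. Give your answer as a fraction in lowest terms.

81/256

ABO cross BO × AB → 1/4 A, 1/2 B, 1/4 AB.
So P(type A) = 1/4 per child.
P(not type A) = 3/4 for one child; (3/4)^4 = 81/256.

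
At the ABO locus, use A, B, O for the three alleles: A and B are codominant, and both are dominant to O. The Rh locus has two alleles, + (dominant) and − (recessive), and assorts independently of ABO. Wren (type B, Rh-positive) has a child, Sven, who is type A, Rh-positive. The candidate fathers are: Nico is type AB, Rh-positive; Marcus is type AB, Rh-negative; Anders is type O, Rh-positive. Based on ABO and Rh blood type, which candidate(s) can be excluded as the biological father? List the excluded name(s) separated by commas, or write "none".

Anders

A candidate is excluded only if no genotype consistent with his phenotype could produce a type A, Rh-positive child with a type B, Rh-positive mother.
Anders (type O, Rh+): no genotype consistent with that phenotype can produce a type-A Rh+ child with a type-B mother.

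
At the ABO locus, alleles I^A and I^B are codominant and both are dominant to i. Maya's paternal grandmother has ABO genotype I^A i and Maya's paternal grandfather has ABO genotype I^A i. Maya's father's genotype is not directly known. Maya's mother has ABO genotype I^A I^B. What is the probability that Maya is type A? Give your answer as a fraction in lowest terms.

Maya's father's ABO genotype from I^A i × I^A i: 1/4 I^A I^A, 1/2 I^A i, 1/4 i i.
Crossing each possibility with the mother I^A I^B and summing P(type A): 1/4·1/2 + 1/2·1/2 + 1/4·1/2 = 1/2.

1/2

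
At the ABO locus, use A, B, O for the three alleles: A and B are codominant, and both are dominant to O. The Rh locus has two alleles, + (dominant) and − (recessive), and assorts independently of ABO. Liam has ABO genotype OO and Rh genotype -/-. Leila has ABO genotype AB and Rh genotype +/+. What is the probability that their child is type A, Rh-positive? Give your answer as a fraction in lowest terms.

1/2

ABO cross OO × AB → offspring phenotypes: 1/2 A, 1/2 B.
Rh cross -/- × +/+ → 1 Rh+.
Independent loci: P(type A, Rh-positive) = 1/2 × 1 = 1/2.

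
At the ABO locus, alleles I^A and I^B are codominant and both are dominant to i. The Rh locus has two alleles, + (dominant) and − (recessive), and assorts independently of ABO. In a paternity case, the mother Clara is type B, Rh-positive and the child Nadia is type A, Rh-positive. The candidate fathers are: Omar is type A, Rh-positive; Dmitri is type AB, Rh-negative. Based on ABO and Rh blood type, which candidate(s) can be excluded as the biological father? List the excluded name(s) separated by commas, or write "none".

A candidate is excluded only if no genotype consistent with his phenotype could produce a type A, Rh-positive child with a type B, Rh-positive mother.
Every candidate has at least one consistent genotype combination, so none can be excluded.

none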